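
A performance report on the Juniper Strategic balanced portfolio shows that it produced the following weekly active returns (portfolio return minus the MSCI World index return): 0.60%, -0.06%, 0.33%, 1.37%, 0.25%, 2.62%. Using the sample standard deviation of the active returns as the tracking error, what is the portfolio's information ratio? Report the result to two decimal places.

r̄ = (0.6 − 0.06 + 0.33 + 1.37 + 0.25 + 2.62) / 6 = 0.8517%
Σ(r − r̄)² = (0.6 − 0.8517)² + (-0.06 − 0.8517)² + (0.33 − 0.8517)² + … = 4.9243
σ = √[4.9243 / 5] = 0.9924%
IR = r̄ / tracking error = 0.8517 / 0.9924 = 0.8582

0.86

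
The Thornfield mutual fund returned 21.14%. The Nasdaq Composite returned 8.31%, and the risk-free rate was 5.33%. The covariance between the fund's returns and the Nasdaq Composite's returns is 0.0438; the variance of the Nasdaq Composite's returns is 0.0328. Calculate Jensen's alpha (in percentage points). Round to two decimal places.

β = Cov / Var = 0.0438 / 0.0328 = 1.3354
E[R] = Rf + β(Rm − Rf) = 5.33% + 1.3354 × (8.31% − 5.33%) = 9.3095%
α = Rp − E[R] = 21.14% − 9.3095% = 11.8305

11.83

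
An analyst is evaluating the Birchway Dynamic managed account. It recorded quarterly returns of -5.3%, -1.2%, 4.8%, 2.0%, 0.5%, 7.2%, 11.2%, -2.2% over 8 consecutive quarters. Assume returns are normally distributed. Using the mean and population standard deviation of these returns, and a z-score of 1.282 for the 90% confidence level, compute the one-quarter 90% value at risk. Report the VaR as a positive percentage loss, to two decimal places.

4.33

Mean return r̄ = 17.00 / 8 = 2.1250%
Population σ = √[Σ(r − r̄)² / 8] = √[202.8150 / 8] = √25.3519 = 5.0351%
VaR = −(r̄ − z·σ) = −(2.1250 − 1.282 × 5.0351) = −(-4.3300) = 4.3300%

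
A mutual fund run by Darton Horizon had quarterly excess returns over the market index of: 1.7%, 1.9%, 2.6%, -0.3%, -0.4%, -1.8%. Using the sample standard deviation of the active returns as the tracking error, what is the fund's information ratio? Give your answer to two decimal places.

r̄ = (1.7 + 1.9 + 2.6 − 0.3 − 0.4 − 1.8) / 6 = 3.70 / 6 = 0.6167%
Sample std dev = √[14.4683 / 5] = 1.7011%
IR = r̄ / tracking error = 0.6167 / 1.7011 = 0.3625

0.36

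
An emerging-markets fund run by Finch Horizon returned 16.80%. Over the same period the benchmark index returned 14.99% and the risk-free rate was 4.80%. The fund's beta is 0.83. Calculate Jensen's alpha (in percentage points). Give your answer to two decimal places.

3.54

CAPM expected return = Rf + β(Rm − Rf) = 4.80% + 0.83 × (14.99% − 4.80%) = 4.8 + 0.83 × 10.19 = 13.2577%
Jensen's α = Rp − E[R] = 16.80% − 13.2577% = 3.5423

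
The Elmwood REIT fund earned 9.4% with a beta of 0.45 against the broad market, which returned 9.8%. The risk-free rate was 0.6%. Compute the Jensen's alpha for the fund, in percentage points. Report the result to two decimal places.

4.66

CAPM expected return = Rf + β(Rm − Rf) = 0.6% + 0.45 × (9.8% − 0.6%) = 0.6 + 0.45 × 9.20 = 4.7400%
Jensen's α = Rp − E[R] = 9.4% − 4.7400% = 4.6600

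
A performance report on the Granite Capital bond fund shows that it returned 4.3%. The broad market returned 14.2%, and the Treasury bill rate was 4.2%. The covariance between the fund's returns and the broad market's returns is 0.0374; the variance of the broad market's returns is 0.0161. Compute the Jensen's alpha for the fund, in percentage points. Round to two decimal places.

-23.13

β = Cov / Var = 0.0374 / 0.0161 = 2.3230
E[R] = Rf + β(Rm − Rf) = 4.2% + 2.3230 × (14.2% − 4.2%) = 27.4300%
α = Rp − E[R] = 4.3% − 27.4300% = -23.1300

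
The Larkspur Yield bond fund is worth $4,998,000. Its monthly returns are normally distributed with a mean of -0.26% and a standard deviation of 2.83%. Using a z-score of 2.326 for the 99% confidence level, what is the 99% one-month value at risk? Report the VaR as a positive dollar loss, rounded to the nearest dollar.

$341,992

Return at the 99% tail: μ − z·σ = -0.26% − 2.326 × 2.83% = -0.26 − 6.58258 = -6.84258%
VaR = −(-6.84258%) × $4,998,000 = 6.84258% × $4,998,000 = $341,992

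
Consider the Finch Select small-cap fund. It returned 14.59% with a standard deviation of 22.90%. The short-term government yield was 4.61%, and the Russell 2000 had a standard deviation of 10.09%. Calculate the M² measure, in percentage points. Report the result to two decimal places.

Sharpe = (Rp − Rf) / σp = (14.59% − 4.61%) / 22.90% = 0.4358
M² = Rf + Sharpe × σm = 4.61% + 0.4358 × 10.09% = 9.0072%

9.01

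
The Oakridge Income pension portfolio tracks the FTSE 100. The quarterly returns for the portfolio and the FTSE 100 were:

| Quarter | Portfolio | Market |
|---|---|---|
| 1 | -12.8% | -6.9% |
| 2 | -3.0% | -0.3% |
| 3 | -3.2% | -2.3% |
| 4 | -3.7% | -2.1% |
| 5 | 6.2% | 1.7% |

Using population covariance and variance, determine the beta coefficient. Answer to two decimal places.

r̄p = -3.3000%,  r̄m = -1.9800%
Cov = Σ(rp − r̄p)(rm − r̄m) / 5 = 16.4440
Var(rm) = Σ(rm − r̄m)² / 5 = 8.1376
β = Cov / Var = 16.4440 / 8.1376 = 2.0207

2.02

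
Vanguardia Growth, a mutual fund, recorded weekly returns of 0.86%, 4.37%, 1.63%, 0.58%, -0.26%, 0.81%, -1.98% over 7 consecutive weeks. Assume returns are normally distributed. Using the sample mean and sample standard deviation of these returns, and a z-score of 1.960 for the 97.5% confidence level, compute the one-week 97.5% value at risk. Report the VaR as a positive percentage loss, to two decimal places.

Mean return r̄ = 6.010 / 7 = 0.8586%
Σ(r − r̄)² = (0.86 − 0.8586)² + (4.37 − 0.8586)² + (1.63 − 0.8586)² + … = 22.3139
sample σ = √(22.3139 / 6) = √3.7190 = 1.9285%
VaR = −(r̄ − z·σ) = −(0.8586 − 1.960 × 1.9285) = −(-2.9213) = 2.9213%

2.92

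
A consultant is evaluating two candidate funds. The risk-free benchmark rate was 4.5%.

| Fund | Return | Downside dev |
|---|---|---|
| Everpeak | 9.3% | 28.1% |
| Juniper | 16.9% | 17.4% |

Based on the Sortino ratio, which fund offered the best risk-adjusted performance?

Juniper

Everpeak: Sortino ratio = (9.3% − 4.5%) / 28.1% = 0.171
Juniper: Sortino ratio = (16.9% − 4.5%) / 17.4% = 0.713
Highest: Juniper (0.713).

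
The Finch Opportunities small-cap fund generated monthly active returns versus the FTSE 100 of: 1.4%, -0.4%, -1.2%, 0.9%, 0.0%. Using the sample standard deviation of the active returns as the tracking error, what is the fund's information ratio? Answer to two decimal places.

r̄ = (1.4 − 0.4 − 1.2 + 0.9 + 0) / 5 = 0.70 / 5 = 0.1400%
Sample std dev = √[4.2720 / 4] = 1.0334%
IR = r̄ / tracking error = 0.1400 / 1.0334 = 0.1355

0.14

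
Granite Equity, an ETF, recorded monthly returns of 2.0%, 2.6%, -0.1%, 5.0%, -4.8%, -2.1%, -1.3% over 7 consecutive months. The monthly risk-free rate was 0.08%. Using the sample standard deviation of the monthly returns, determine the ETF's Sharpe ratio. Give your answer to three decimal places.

r̄ = (2 + 2.6 − 0.1 + 5 − 4.8 − 2.1 − 1.3) / 7 = 0.1857%
Σ(r − r̄)² = (2 − 0.1857)² + (2.6 − 0.1857)² + (-0.1 − 0.1857)² + … = 64.6686
σ = √[64.6686 / 6] = 3.2830%
Sharpe = (r̄ − rf) / σ = (0.1857 − 0.08) / 3.2830 = 0.1057 / 3.2830 = 0.0322

0.032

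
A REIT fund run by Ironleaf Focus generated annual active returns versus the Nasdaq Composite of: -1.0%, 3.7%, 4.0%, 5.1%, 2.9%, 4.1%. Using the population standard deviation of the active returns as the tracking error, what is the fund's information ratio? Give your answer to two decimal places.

1.60

r̄ = (-1 + 3.7 + 4 + 5.1 + 2.9 + 4.1) / 6 = 18.80 / 6 = 3.1333%
Population std dev = √[23.0133 / 6] = 1.9585%
IR = r̄ / tracking error = 3.1333 / 1.9585 = 1.5998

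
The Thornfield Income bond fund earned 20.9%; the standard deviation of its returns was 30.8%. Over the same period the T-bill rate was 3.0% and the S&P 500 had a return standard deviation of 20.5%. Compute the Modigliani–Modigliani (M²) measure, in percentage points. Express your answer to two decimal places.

14.91

Sharpe = (Rp − Rf) / σp = (20.9% − 3.0%) / 30.8% = 0.5812
M² = Rf + Sharpe × σm = 3.0% + 0.5812 × 20.5% = 14.9146%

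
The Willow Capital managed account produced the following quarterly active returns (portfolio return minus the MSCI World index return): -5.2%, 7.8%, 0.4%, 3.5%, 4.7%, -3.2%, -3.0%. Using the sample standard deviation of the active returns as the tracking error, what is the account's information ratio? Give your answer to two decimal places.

r̄ = (-5.2 + 7.8 + 0.4 + 3.5 + 4.7 − 3.2 − 3) / 7 = 5.00 / 7 = 0.7143%
Sample std dev = √[138.0486 / 6] = 4.7967%
IR = r̄ / tracking error = 0.7143 / 4.7967 = 0.1489

0.15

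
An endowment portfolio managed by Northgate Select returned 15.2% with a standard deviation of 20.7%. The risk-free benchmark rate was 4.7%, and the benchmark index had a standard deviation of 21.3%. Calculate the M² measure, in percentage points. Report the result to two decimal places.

15.50

Sharpe = (Rp − Rf) / σp = (15.2% − 4.7%) / 20.7% = 0.5072
M² = Rf + Sharpe × σm = 4.7% + 0.5072 × 21.3% = 15.5034%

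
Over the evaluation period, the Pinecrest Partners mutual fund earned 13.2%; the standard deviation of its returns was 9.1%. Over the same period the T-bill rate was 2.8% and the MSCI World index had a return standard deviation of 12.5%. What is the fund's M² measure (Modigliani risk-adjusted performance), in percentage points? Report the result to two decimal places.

17.09

Sharpe = (Rp − Rf) / σp = (13.2% − 2.8%) / 9.1% = 1.1429
M² = Rf + Sharpe × σm = 2.8% + 1.1429 × 12.5% = 17.0863%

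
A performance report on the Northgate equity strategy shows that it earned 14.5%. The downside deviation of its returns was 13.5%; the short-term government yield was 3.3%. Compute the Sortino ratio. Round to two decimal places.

0.83

Sortino = (Rp − Rf) / σd = (14.5% − 3.3%) / 13.5% = 11.20% / 13.5% = 0.8296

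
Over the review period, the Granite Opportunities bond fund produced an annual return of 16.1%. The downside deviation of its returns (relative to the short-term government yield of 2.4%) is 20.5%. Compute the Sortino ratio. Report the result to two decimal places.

Sortino = (Rp − Rf) / σd = (16.1% − 2.4%) / 20.5% = 13.70% / 20.5% = 0.6683

0.67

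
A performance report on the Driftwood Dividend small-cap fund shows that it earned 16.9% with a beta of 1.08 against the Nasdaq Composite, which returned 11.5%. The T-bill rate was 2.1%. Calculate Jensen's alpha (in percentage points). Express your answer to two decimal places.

CAPM expected return = Rf + β(Rm − Rf) = 2.1% + 1.08 × (11.5% − 2.1%) = 2.1 + 1.08 × 9.40 = 12.2520%
Jensen's α = Rp − E[R] = 16.9% − 12.2520% = 4.6480

4.65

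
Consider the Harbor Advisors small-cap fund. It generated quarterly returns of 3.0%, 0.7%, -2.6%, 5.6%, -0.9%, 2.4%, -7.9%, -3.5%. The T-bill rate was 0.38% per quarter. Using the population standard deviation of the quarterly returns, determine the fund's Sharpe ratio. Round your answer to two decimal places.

-0.20

Mean return r̄ = -3.20 / 8 = -0.4000%
Population σ = √[Σ(r − r̄)² / 8] = √[127.5600 / 8] = √15.9450 = 3.9931%
Sharpe = (r̄ − rf) / σ = (-0.4000 − 0.38) / 3.9931 = -0.7800 / 3.9931 = -0.1953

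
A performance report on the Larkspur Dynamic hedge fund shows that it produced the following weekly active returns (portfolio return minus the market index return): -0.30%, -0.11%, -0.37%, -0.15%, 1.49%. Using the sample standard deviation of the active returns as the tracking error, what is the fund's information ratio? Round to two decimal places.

μ = (-0.3 − 0.11 − 0.37 − 0.15 + 1.49) / 5 = 0.560 / 5 = 0.1120%
Σ(r − μ)² = (-0.3 − 0.1120)² + (-0.11 − 0.1120)² + … = 2.4189
σ = √[2.4189 / 4] = 0.7776%
IR = μ / tracking error = 0.1120 / 0.7776 = 0.1440

0.14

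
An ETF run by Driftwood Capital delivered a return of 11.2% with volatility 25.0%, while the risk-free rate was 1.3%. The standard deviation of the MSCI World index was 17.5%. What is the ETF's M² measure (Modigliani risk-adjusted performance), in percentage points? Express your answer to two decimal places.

Sharpe = (Rp − Rf) / σp = (11.2% − 1.3%) / 25.0% = 0.3960
M² = Rf + Sharpe × σm = 1.3% + 0.3960 × 17.5% = 8.2300%

8.23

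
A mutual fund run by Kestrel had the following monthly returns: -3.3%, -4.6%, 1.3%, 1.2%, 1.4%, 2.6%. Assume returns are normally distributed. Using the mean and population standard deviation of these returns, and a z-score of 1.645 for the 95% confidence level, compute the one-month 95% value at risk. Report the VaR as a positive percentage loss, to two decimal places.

r̄ = (-3.3 − 4.6 + 1.3 + 1.2 + 1.4 + 2.6) / 6 = -0.2333%
Σ(r − r̄)² = (-3.3 − (-0.2333))² + (-4.6 − (-0.2333))² + (1.3 − (-0.2333))² + … = 43.5733
population σ = √(43.5733 / 6) = √7.2622 = 2.6948%
VaR = −(r̄ − z·σ) = −(-0.2333 − 1.645 × 2.6948) = −(-4.6662) = 4.6662%

4.67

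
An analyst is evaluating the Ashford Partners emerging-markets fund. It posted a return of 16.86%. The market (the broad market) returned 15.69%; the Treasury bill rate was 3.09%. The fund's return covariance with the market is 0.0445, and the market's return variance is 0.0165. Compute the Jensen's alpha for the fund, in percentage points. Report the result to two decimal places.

-20.21

β = Cov / Var = 0.0445 / 0.0165 = 2.6970
E[R] = Rf + β(Rm − Rf) = 3.09% + 2.6970 × (15.69% − 3.09%) = 37.0722%
α = Rp − E[R] = 16.86% − 37.0722% = -20.2122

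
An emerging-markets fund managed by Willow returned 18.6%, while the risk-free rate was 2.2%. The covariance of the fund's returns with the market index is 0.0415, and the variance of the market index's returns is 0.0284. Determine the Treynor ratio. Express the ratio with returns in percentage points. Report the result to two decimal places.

β = Cov / Var = 0.0415 / 0.0284 = 1.4613
Treynor = (Rp − Rf) / β = (18.6% − 2.2%) / 1.4613 = 16.40 / 1.4613 = 11.2229

11.22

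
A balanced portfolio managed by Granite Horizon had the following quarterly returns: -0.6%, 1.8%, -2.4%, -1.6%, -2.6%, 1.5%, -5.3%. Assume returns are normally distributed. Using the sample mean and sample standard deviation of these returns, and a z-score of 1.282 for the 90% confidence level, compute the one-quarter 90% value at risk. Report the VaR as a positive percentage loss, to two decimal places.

4.49

μ = (-0.6 + 1.8 − 2.4 − 1.6 − 2.6 + 1.5 − 5.3) / 7 = -9.20 / 7 = -1.3143%
Σ(r − μ)² = (-0.6 − (-1.3143))² + (1.8 − (-1.3143))² + (-2.4 − (-1.3143))² + … = 36.9286
sample σ = √(36.9286 / 6) = √6.1548 = 2.4809%
VaR = −(μ − z·σ) = −(-1.3143 − 1.282 × 2.4809) = −(-4.4948) = 4.4948%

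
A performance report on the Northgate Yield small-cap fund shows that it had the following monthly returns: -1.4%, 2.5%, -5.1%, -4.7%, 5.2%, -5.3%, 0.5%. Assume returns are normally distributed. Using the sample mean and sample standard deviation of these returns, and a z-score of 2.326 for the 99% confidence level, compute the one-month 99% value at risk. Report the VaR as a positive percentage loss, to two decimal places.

10.77

r̄ = (-1.4 + 2.5 − 5.1 − 4.7 + 5.2 − 5.3 + 0.5) / 7 = -8.30 / 7 = -1.1857%
Σ(r − r̄)² = 101.8486; sample σ = √(101.8486/6) = 4.1200%
VaR = −(r̄ − z·σ) = −(-1.1857 − 2.326 × 4.1200) = −(-10.7688) = 10.7688%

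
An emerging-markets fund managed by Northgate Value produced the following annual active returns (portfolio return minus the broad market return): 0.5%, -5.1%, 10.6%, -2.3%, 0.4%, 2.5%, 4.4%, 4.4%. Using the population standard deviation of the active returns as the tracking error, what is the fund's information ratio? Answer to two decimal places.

0.43

r̄ = (0.5 − 5.1 + 10.6 − 2.3 + 0.4 + 2.5 + 4.4 + 4.4) / 8 = 1.9250%
Σ(r − r̄)² = 159.3950; population σ = √(159.3950/8) = 4.4637%
IR = r̄ / tracking error = 1.9250 / 4.4637 = 0.4313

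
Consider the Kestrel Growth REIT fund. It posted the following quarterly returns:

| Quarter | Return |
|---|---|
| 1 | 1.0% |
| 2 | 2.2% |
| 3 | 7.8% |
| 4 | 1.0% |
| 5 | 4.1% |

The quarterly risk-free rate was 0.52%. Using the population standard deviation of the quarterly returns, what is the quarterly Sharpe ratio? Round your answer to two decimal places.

Mean return r̄ = 16.10 / 5 = 3.2200%
Σ(r − r̄)² = (1 − 3.2200)² + (2.2 − 3.2200)² + (7.8 − 3.2200)² + … = 32.6480
population σ = √(32.6480 / 5) = √6.5296 = 2.5553%
Sharpe = (r̄ − rf) / σ = (3.2200 − 0.52) / 2.5553 = 2.7000 / 2.5553 = 1.0566

1.06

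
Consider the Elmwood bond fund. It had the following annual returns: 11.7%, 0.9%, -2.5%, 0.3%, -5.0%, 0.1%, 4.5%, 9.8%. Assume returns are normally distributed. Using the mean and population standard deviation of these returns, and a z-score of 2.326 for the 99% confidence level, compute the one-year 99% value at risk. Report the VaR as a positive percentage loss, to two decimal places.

10.17

μ = (11.7 + 0.9 − 2.5 + 0.3 − 5 + 0.1 + 4.5 + 9.8) / 8 = 19.80 / 8 = 2.4750%
Σ(r − μ)² = (11.7 − 2.4750)² + (0.9 − 2.4750)² + … = 236.3350
population σ = √(236.3350 / 8) = √29.5419 = 5.4352%
VaR = −(μ − z·σ) = −(2.4750 − 2.326 × 5.4352) = −(-10.1673) = 10.1673%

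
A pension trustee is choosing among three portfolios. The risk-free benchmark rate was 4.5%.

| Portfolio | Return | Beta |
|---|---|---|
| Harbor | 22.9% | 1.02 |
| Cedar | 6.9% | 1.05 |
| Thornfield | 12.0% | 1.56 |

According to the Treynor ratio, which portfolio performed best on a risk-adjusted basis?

Harbor: Treynor = (22.9% − 4.5%) / 1.02 = 18.039
Cedar: Treynor = (6.9% − 4.5%) / 1.05 = 2.286
Thornfield: Treynor = (12.0% − 4.5%) / 1.56 = 4.808
Highest: Harbor (18.039).

Harbor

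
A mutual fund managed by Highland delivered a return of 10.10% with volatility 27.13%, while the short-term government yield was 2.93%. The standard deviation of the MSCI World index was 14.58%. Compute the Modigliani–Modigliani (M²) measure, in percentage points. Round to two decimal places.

6.78

Sharpe = (Rp − Rf) / σp = (10.10% − 2.93%) / 27.13% = 0.2643
M² = Rf + Sharpe × σm = 2.93% + 0.2643 × 14.58% = 6.7835%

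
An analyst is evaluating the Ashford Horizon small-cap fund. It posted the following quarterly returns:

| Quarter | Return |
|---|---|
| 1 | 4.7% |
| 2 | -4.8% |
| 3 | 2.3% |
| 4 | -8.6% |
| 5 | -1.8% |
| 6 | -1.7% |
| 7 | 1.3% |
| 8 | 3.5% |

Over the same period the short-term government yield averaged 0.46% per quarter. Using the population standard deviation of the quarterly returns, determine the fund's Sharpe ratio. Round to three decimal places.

-0.261

r̄ = (4.7 − 4.8 + 2.3 − 8.6 − 1.8 − 1.7 + 1.3 + 3.5) / 8 = -0.6375%
Population σ = √[Σ(r − r̄)² / 8] = √[141.1988 / 8] = √17.6499 = 4.2012%
Sharpe = (r̄ − rf) / σ = (-0.6375 − 0.46) / 4.2012 = -1.0975 / 4.2012 = -0.2612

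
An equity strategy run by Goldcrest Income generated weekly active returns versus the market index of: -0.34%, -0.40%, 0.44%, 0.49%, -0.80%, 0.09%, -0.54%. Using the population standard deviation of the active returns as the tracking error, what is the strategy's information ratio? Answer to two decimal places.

r̄ = (-0.34 − 0.4 + 0.44 + 0.49 − 0.8 + 0.09 − 0.54) / 7 = -1.060 / 7 = -0.1514%
Population std dev = √[1.4885 / 7] = 0.4611%
IR = r̄ / tracking error = -0.1514 / 0.4611 = -0.3283

-0.33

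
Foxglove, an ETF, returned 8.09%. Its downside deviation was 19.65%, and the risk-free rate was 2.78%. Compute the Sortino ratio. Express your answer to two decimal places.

0.27

Sortino = (Rp − Rf) / σd = (8.09% − 2.78%) / 19.65% = 5.31% / 19.65% = 0.2702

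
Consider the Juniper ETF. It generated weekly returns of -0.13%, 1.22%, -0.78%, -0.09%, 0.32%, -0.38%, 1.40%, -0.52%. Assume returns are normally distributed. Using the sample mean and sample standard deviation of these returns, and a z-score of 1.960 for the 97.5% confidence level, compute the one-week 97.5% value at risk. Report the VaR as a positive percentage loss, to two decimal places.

1.44

Mean return r̄ = 1.040 / 8 = 0.1300%
Sample σ = √[Σ(r − r̄)² / 7] = √[4.4638 / 7] = √0.6377 = 0.7986%
VaR = −(r̄ − z·σ) = −(0.1300 − 1.960 × 0.7986) = −(-1.4353) = 1.4353%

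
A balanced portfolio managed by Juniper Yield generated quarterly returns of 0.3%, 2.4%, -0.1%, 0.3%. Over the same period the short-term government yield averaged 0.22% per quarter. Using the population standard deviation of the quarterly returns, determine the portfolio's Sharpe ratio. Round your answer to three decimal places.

r̄ = (0.3 + 2.4 − 0.1 + 0.3) / 4 = 0.7250%
Σ(r − r̄)² = 3.8475; population σ = √(3.8475/4) = 0.9808%
Sharpe = (r̄ − rf) / σ = (0.7250 − 0.22) / 0.9808 = 0.5050 / 0.9808 = 0.5149

0.515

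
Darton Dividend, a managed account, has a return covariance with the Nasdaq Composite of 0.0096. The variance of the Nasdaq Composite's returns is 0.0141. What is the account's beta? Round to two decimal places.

0.68

β = Cov(Rp, Rm) / Var(Rm) = 0.0096 / 0.0141 = 0.6809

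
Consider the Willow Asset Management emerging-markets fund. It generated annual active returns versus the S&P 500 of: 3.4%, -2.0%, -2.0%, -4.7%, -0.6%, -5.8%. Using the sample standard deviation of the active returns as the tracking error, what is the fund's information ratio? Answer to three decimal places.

r̄ = (3.4 − 2 − 2 − 4.7 − 0.6 − 5.8) / 6 = -1.9500%
Sample σ = √[Σ(r − r̄)² / 5] = √[52.8350 / 5] = √10.5670 = 3.2507%
IR = r̄ / tracking error = -1.9500 / 3.2507 = -0.5999

-0.600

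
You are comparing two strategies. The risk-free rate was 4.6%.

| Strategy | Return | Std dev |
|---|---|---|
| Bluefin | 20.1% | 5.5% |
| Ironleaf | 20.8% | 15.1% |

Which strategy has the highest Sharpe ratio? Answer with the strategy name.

Bluefin: Sharpe ratio = (20.1% − 4.6%) / 5.5% = 2.818
Ironleaf: Sharpe ratio = (20.8% − 4.6%) / 15.1% = 1.073
Highest: Bluefin (2.818).

Bluefin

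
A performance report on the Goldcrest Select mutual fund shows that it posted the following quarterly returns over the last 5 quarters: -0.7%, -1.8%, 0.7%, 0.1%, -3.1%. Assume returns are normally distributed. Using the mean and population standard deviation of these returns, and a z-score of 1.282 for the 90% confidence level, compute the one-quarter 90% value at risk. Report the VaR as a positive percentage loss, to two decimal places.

2.70

Mean return r̄ = -4.80 / 5 = -0.9600%
Σ(r − r̄)² = 9.2320; population σ = √(9.2320/5) = 1.3588%
VaR = −(r̄ − z·σ) = −(-0.9600 − 1.282 × 1.3588) = −(-2.7020) = 2.7020%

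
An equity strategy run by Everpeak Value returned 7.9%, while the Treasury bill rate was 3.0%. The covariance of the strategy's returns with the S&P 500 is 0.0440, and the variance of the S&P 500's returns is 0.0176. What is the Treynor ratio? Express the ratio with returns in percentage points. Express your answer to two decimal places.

1.96

β = Cov / Var = 0.0440 / 0.0176 = 2.5000
Treynor = (Rp − Rf) / β = (7.9% − 3.0%) / 2.5000 = 4.90 / 2.5000 = 1.9600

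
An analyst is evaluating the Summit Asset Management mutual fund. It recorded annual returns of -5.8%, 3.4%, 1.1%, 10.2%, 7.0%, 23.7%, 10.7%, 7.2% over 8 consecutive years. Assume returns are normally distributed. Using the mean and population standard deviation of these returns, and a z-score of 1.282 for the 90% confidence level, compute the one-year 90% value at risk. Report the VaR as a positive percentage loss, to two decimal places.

3.09

Mean return μ = 57.50 / 8 = 7.1875%
Σ(r − μ)² = (-5.8 − 7.1875)² + (3.4 − 7.1875)² + (1.1 − 7.1875)² + … = 514.1888
σ = √[514.1888 / 8] = 8.0171%
VaR = −(μ − z·σ) = −(7.1875 − 1.282 × 8.0171) = −(-3.0904) = 3.0904%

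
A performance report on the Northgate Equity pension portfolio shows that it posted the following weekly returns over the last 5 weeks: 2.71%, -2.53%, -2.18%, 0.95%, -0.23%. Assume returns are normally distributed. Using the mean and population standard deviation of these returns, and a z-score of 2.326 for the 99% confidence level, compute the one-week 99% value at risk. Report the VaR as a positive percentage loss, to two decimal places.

μ = (2.71 − 2.53 − 2.18 + 0.95 − 0.23) / 5 = -0.2560%
Σ(r − μ)² = (2.71 − (-0.2560))² + (-2.53 − (-0.2560))² + (-2.18 − (-0.2560))² + … = 19.1251
population σ = √(19.1251 / 5) = √3.8250 = 1.9558%
VaR = −(μ − z·σ) = −(-0.2560 − 2.326 × 1.9558) = −(-4.8052) = 4.8052%

4.81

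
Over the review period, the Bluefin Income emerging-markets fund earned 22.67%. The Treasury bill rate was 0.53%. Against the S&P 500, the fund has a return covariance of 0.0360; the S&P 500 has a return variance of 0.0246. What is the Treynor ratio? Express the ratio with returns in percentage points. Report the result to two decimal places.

15.13

β = Cov / Var = 0.0360 / 0.0246 = 1.4634
Treynor = (Rp − Rf) / β = (22.67% − 0.53%) / 1.4634 = 22.14 / 1.4634 = 15.1292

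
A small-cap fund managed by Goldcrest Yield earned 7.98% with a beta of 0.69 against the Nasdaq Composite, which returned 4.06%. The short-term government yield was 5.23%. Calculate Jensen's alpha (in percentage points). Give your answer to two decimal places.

CAPM expected return = Rf + β(Rm − Rf) = 5.23% + 0.69 × (4.06% − 5.23%) = 5.23 + 0.69 × -1.17 = 4.4227%
Jensen's α = Rp − E[R] = 7.98% − 4.4227% = 3.5573

3.56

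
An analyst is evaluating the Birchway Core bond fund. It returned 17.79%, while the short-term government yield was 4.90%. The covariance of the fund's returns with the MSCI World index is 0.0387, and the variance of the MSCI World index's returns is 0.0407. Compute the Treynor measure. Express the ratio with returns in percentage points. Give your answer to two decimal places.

13.56

β = Cov / Var = 0.0387 / 0.0407 = 0.9509
Treynor = (Rp − Rf) / β = (17.79% − 4.90%) / 0.9509 = 12.89 / 0.9509 = 13.5556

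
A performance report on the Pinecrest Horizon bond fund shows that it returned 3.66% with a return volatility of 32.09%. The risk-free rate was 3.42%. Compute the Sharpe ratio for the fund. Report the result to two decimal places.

Sharpe = (Rp − Rf) / σp = (3.66% − 3.42%) / 32.09% = 0.24% / 32.09% = 0.0075

0.01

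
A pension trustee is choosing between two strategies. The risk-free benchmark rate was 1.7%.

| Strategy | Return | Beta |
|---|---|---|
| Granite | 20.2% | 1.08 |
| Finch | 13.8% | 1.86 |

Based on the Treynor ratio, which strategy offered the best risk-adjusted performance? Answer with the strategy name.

Granite

Granite: Treynor = (20.2% − 1.7%) / 1.08 = 17.130
Finch: Treynor = (13.8% − 1.7%) / 1.86 = 6.505
Highest: Granite (17.130).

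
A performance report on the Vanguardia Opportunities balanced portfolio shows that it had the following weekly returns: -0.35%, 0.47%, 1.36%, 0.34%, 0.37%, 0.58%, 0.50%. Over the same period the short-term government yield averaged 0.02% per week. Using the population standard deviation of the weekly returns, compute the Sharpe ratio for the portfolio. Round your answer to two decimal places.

μ = (-0.35 + 0.47 + 1.36 + 0.34 + 0.37 + 0.58 + 0.5) / 7 = 0.4671%
Population σ = √[Σ(r − μ)² / 7] = √[1.5043 / 7] = √0.2149 = 0.4636%
Sharpe = (μ − rf) / σ = (0.4671 − 0.02) / 0.4636 = 0.4471 / 0.4636 = 0.9644

0.96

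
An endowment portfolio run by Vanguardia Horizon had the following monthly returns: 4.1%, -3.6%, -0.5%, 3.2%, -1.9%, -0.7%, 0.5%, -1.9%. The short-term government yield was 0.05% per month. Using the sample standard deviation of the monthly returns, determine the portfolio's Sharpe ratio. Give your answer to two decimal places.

μ = (4.1 − 3.6 − 0.5 + 3.2 − 1.9 − 0.7 + 0.5 − 1.9) / 8 = -0.1000%
Σ(r − μ)² = (4.1 − (-0.1000))² + (-3.6 − (-0.1000))² + (-0.5 − (-0.1000))² + … = 48.1400
sample σ = √(48.1400 / 7) = √6.8771 = 2.6224%
Sharpe = (μ − rf) / σ = (-0.1000 − 0.05) / 2.6224 = -0.1500 / 2.6224 = -0.0572

-0.06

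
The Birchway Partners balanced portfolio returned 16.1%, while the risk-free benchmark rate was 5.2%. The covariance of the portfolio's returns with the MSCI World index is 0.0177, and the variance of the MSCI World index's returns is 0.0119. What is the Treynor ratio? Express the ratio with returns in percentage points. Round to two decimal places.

7.33

β = Cov / Var = 0.0177 / 0.0119 = 1.4874
Treynor = (Rp − Rf) / β = (16.1% − 5.2%) / 1.4874 = 10.90 / 1.4874 = 7.3282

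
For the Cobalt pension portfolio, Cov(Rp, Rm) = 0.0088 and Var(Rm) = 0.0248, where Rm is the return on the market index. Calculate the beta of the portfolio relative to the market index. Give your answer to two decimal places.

β = Cov(Rp, Rm) / Var(Rm) = 0.0088 / 0.0248 = 0.3548

0.35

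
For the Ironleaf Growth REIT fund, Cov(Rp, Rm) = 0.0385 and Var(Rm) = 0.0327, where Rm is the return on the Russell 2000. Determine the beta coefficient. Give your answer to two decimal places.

β = Cov(Rp, Rm) / Var(Rm) = 0.0385 / 0.0327 = 1.1774

1.18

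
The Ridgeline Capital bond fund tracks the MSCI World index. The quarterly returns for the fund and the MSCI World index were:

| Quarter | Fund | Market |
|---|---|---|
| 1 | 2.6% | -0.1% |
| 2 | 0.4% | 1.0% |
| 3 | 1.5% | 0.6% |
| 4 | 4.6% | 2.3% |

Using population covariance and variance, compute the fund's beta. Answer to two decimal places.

r̄p = 2.2750%,  r̄m = 0.9500%
Cov = Σ(rp − r̄p)(rm − r̄m) / 4 = 0.7438
Var(rm) = Σ(rm − r̄m)² / 4 = 0.7625
β = Cov / Var = 0.7438 / 0.7625 = 0.9755

0.98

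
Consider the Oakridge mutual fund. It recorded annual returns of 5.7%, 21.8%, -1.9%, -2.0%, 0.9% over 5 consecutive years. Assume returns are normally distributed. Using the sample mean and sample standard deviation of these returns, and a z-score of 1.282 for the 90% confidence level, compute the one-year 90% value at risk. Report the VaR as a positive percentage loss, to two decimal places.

μ = (5.7 + 21.8 − 1.9 − 2 + 0.9) / 5 = 4.9000%
Σ(r − μ)² = 396.1000; sample σ = √(396.1000/4) = 9.9511%
VaR = −(μ − z·σ) = −(4.9000 − 1.282 × 9.9511) = −(-7.8573) = 7.8573%

7.86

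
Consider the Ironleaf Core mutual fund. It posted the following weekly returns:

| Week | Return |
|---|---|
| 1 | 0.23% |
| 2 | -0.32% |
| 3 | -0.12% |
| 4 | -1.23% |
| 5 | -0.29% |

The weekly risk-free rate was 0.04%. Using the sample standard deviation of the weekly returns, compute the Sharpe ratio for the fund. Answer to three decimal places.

-0.714

r̄ = (0.23 − 0.32 − 0.12 − 1.23 − 0.29) / 5 = -0.3460%
Σ(r − r̄)² = 1.1681; sample σ = √(1.1681/4) = 0.5404%
Sharpe = (r̄ − rf) / σ = (-0.3460 − 0.04) / 0.5404 = -0.3860 / 0.5404 = -0.7143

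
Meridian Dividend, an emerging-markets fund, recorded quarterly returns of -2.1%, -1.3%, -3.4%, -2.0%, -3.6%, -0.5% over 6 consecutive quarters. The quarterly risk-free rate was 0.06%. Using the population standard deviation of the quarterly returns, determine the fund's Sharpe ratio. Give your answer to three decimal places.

-2.027

Mean return μ = -12.90 / 6 = -2.1500%
Σ(r − μ)² = (-2.1 − (-2.1500))² + (-1.3 − (-2.1500))² + (-3.4 − (-2.1500))² + … = 7.1350
population σ = √(7.1350 / 6) = √1.1892 = 1.0905%
Sharpe = (μ − rf) / σ = (-2.1500 − 0.06) / 1.0905 = -2.2100 / 1.0905 = -2.0266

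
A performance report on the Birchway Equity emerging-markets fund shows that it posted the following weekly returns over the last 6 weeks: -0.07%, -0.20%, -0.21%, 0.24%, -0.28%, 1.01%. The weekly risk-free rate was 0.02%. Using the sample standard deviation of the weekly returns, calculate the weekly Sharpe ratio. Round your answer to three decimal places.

0.126

r̄ = (-0.07 − 0.2 − 0.21 + 0.24 − 0.28 + 1.01) / 6 = 0.490 / 6 = 0.0817%
Σ(r − r̄)² = (-0.07 − 0.0817)² + (-0.2 − 0.0817)² + (-0.21 − 0.0817)² + … = 1.2051
sample σ = √(1.2051 / 5) = √0.2410 = 0.4909%
Sharpe = (r̄ − rf) / σ = (0.0817 − 0.02) / 0.4909 = 0.0617 / 0.4909 = 0.1257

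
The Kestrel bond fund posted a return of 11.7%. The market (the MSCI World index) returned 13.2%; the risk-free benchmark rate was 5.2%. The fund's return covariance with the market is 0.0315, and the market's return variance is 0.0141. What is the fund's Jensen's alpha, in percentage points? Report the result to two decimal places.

-11.37

β = Cov / Var = 0.0315 / 0.0141 = 2.2340
E[R] = Rf + β(Rm − Rf) = 5.2% + 2.2340 × (13.2% − 5.2%) = 23.0720%
α = Rp − E[R] = 11.7% − 23.0720% = -11.3720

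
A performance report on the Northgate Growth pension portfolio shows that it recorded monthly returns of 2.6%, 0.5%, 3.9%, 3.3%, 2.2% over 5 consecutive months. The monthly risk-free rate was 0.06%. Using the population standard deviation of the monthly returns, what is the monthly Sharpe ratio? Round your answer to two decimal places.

μ = (2.6 + 0.5 + 3.9 + 3.3 + 2.2) / 5 = 2.5000%
Population std dev = √[6.7000 / 5] = 1.1576%
Sharpe = (μ − rf) / σ = (2.5000 − 0.06) / 1.1576 = 2.4400 / 1.1576 = 2.1078

2.11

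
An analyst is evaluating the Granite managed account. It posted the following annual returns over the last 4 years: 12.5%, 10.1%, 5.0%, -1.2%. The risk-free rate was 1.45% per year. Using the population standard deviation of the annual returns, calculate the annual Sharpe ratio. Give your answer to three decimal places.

Mean return μ = 26.40 / 4 = 6.6000%
Population σ = √[Σ(r − μ)² / 4] = √[110.4600 / 4] = √27.6150 = 5.2550%
Sharpe = (μ − rf) / σ = (6.6000 − 1.45) / 5.2550 = 5.1500 / 5.2550 = 0.9800

0.980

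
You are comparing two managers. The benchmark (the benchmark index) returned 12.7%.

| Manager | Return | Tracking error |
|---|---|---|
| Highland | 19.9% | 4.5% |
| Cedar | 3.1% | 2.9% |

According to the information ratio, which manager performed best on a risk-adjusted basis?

Highland

Highland: IR = (19.9% − 12.7%) / 4.5% = 1.600
Cedar: IR = (3.1% − 12.7%) / 2.9% = -3.310
Highest: Highland (1.600).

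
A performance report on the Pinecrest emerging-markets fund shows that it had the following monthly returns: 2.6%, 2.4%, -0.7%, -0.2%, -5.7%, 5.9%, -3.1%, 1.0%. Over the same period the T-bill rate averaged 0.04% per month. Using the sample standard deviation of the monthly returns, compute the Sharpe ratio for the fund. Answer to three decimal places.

Mean return r̄ = 2.20 / 8 = 0.2750%
Σ(r − r̄)² = (2.6 − 0.2750)² + (2.4 − 0.2750)² + … = 90.3550
σ = √[90.3550 / 7] = 3.5928%
Sharpe = (r̄ − rf) / σ = (0.2750 − 0.04) / 3.5928 = 0.2350 / 3.5928 = 0.0654

0.065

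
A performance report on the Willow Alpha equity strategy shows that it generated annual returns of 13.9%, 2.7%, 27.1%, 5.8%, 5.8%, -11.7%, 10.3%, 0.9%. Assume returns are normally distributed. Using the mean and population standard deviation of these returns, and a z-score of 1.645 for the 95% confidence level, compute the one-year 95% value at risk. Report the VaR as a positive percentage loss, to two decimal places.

r̄ = (13.9 + 2.7 + 27.1 + 5.8 + 5.8 − 11.7 + 10.3 + 0.9) / 8 = 54.80 / 8 = 6.8500%
Σ(r − r̄)² = (13.9 − 6.8500)² + (2.7 − 6.8500)² + … = 870.6000
σ = √[870.6000 / 8] = 10.4319%
VaR = −(r̄ − z·σ) = −(6.8500 − 1.645 × 10.4319) = −(-10.3105) = 10.3105%

10.31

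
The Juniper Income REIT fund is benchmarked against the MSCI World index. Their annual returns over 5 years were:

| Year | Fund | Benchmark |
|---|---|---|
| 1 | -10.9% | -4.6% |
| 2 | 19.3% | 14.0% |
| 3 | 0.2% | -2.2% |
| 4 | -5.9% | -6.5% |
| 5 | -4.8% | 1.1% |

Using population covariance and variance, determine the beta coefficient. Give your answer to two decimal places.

1.34

r̄p = -0.4200%,  r̄m = 0.3600%
Cov = Σ(rp − r̄p)(rm − r̄m) / 5 = 70.7452
Var(rm) = Σ(rm − r̄m)² / 5 = 52.9624
β = Cov / Var = 70.7452 / 52.9624 = 1.3358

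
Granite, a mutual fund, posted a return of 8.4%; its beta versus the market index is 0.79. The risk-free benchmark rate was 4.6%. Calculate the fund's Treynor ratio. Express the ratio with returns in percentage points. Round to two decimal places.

4.81

Treynor = (Rp − Rf) / β = (8.4% − 4.6%) / 0.79 = 3.80 / 0.79 = 4.8101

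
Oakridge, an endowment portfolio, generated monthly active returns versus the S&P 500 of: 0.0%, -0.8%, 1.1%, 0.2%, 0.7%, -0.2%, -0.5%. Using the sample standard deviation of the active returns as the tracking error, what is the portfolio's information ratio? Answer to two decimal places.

0.11

r̄ = (0 − 0.8 + 1.1 + 0.2 + 0.7 − 0.2 − 0.5) / 7 = 0.0714%
Sample σ = √[Σ(r − r̄)² / 6] = √[2.6343 / 6] = √0.4391 = 0.6626%
IR = r̄ / tracking error = 0.0714 / 0.6626 = 0.1078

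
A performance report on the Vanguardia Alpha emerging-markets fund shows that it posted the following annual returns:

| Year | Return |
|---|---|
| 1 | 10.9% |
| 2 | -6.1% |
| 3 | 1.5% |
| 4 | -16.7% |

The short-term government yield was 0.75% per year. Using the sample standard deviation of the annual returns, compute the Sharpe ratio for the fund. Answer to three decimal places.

r̄ = (10.9 − 6.1 + 1.5 − 16.7) / 4 = -10.40 / 4 = -2.6000%
Σ(r − r̄)² = 410.1200; sample σ = √(410.1200/3) = 11.6922%
Sharpe = (r̄ − rf) / σ = (-2.6000 − 0.75) / 11.6922 = -3.3500 / 11.6922 = -0.2865

-0.287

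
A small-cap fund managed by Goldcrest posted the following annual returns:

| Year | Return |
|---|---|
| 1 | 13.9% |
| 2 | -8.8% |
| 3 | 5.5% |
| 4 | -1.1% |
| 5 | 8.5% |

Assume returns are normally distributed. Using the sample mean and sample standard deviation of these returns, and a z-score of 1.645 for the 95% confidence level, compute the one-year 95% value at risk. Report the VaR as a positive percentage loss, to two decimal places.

Mean return r̄ = 18.00 / 5 = 3.6000%
Sample σ = √[Σ(r − r̄)² / 4] = √[309.5600 / 4] = √77.3900 = 8.7972%
VaR = −(r̄ − z·σ) = −(3.6000 − 1.645 × 8.7972) = −(-10.8714) = 10.8714%

10.87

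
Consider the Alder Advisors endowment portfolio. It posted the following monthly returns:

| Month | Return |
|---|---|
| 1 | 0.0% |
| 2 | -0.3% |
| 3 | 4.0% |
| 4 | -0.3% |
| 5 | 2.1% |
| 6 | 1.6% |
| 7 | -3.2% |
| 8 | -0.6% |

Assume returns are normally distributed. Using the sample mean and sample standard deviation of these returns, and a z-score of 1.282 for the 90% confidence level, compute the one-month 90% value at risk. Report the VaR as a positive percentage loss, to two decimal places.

2.35

Mean return r̄ = 3.30 / 8 = 0.4125%
Σ(r − r̄)² = 32.3888; sample σ = √(32.3888/7) = 2.1510%
VaR = −(r̄ − z·σ) = −(0.4125 − 1.282 × 2.1510) = −(-2.3451) = 2.3451%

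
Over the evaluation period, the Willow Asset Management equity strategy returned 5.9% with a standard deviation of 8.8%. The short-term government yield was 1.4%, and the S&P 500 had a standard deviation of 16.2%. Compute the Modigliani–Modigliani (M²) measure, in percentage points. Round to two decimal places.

Sharpe = (Rp − Rf) / σp = (5.9% − 1.4%) / 8.8% = 0.5114
M² = Rf + Sharpe × σm = 1.4% + 0.5114 × 16.2% = 9.6847%

9.68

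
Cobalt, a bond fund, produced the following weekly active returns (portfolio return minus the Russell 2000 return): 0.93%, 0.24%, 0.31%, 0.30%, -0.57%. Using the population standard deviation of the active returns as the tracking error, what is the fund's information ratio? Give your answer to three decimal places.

0.507

r̄ = (0.93 + 0.24 + 0.31 + 0.3 − 0.57) / 5 = 0.2420%
Σ(r − r̄)² = 1.1407; population σ = √(1.1407/5) = 0.4776%
IR = r̄ / tracking error = 0.2420 / 0.4776 = 0.5067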